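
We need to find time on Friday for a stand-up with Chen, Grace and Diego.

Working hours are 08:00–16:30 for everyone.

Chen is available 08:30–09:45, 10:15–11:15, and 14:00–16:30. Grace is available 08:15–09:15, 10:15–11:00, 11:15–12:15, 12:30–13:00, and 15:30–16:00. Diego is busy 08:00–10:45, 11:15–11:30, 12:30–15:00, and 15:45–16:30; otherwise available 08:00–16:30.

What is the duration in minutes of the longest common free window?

Diego free within 08:00–16:30: 10:45–11:15, 11:30–12:30, 15:00–15:45.
Chen ∩ Grace: 08:30–09:15, 10:15–11:00, 15:30–16:00.
Chen ∩ Grace ∩ Diego: 10:45–11:00, 15:30–15:45.
Common window lengths: 15, 15 min; longest is 15.

15 minutes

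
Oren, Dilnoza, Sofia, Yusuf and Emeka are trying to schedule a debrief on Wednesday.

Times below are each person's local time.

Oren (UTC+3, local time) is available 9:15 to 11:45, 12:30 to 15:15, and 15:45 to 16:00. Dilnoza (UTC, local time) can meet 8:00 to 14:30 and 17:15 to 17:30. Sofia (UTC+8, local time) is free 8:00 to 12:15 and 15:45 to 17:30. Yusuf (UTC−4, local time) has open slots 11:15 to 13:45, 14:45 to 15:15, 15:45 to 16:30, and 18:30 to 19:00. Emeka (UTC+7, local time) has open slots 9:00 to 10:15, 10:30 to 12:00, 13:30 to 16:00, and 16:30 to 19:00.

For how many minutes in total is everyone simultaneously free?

0 minutes

Oren → UTC: 06:15–08:45, 09:30–12:15, 12:45–13:00.
Dilnoza → UTC: 08:00–14:30, 17:15–17:30.
Sofia → UTC: 00:00–04:15, 07:45–09:30.
Yusuf → UTC: 15:15–17:45, 18:45–19:15, 19:45–20:30, 22:30–23:00.
Emeka → UTC: 02:00–03:15, 03:30–05:00, 06:30–09:00, 09:30–12:00.
Oren ∩ Dilnoza: 08:00–08:45, 09:30–12:15, 12:45–13:00.
Oren ∩ Dilnoza ∩ Sofia: 08:00–08:45.
Oren ∩ Dilnoza ∩ Sofia ∩ Yusuf: (none).
Oren ∩ Dilnoza ∩ Sofia ∩ Yusuf ∩ Emeka: (none).
Total common minutes: 0.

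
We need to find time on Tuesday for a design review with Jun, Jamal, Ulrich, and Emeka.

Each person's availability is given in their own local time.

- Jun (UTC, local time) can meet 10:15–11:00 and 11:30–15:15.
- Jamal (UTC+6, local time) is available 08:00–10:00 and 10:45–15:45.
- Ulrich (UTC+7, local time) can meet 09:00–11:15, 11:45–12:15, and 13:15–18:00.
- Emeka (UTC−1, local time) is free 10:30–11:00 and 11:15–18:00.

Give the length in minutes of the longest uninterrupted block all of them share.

Jun → UTC: 10:15–11:00, 11:30–15:15.
Jamal → UTC: 02:00–04:00, 04:45–09:45.
Ulrich → UTC: 02:00–04:15, 04:45–05:15, 06:15–11:00.
Emeka → UTC: 11:30–12:00, 12:15–19:00.
Jun ∩ Jamal: (none).
Jun ∩ Jamal ∩ Ulrich: (none).
Jun ∩ Jamal ∩ Ulrich ∩ Emeka: (none).
No common window.

0 minutes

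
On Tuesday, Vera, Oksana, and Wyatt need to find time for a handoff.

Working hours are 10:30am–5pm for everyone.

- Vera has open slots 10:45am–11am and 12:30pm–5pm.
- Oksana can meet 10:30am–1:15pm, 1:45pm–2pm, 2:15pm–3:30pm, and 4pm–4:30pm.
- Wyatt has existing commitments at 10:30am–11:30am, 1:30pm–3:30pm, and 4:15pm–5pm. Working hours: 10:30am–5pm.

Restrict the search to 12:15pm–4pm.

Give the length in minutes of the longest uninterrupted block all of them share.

Wyatt free within 10:30–17:00: 11:30–13:30, 15:30–16:15.
Vera ∩ Oksana: 10:45–11:00, 12:30–13:15, 13:45–14:00, 14:15–15:30, 16:00–16:30.
Vera ∩ Oksana ∩ Wyatt: 12:30–13:15, 16:00–16:15.
Restricted to 12:15–16:00: 12:30–13:15.
Single common window of 45 minutes.

45 minutes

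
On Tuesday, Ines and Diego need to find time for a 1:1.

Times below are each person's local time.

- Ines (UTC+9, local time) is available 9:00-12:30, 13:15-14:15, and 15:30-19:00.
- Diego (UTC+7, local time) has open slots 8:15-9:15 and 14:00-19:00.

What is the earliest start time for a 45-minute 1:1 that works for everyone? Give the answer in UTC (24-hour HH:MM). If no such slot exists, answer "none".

01:15

Ines → UTC: 00:00–03:30, 04:15–05:15, 06:30–10:00.
Diego → UTC: 01:15–02:15, 07:00–12:00.
Ines ∩ Diego: 01:15–02:15, 07:00–10:00.
Windows ≥ 45 min: 01:15–02:15, 07:00–10:00.
Earliest such window starts at 01:15.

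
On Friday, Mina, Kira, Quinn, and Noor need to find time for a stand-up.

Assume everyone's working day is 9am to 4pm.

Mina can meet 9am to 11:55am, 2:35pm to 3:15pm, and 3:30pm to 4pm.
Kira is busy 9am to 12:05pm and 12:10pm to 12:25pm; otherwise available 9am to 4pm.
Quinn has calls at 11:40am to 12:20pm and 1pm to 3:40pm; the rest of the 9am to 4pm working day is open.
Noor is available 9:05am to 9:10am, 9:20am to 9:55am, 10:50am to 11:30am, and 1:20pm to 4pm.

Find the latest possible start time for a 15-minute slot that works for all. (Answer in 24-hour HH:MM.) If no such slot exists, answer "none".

Kira free within 09:00–16:00: 12:05–12:10, 12:25–16:00.
Quinn free within 09:00–16:00: 09:00–11:40, 12:20–13:00, 15:40–16:00.
Mina ∩ Kira: 14:35–15:15, 15:30–16:00.
Mina ∩ Kira ∩ Quinn: 15:40–16:00.
Mina ∩ Kira ∩ Quinn ∩ Noor: 15:40–16:00.
Windows ≥ 15 min: 15:40–16:00.
Latest start in the last window 15:40–16:00 is 16:00 − 15 min = 15:45.

15:45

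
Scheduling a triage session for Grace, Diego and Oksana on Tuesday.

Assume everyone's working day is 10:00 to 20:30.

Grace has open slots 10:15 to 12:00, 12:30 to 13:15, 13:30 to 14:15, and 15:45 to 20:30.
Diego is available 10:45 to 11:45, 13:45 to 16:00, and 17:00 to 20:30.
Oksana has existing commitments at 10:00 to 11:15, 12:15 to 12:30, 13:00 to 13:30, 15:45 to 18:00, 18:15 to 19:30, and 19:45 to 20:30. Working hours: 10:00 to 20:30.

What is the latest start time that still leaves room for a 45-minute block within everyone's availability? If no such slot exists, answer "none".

Oksana free within 10:00–20:30: 11:15–12:15, 12:30–13:00, 13:30–15:45, 18:00–18:15, 19:30–19:45.
Grace ∩ Diego: 10:45–11:45, 13:45–14:15, 15:45–16:00, 17:00–20:30.
Grace ∩ Diego ∩ Oksana: 11:15–11:45, 13:45–14:15, 18:00–18:15, 19:30–19:45.
Windows ≥ 45 min: (none).

none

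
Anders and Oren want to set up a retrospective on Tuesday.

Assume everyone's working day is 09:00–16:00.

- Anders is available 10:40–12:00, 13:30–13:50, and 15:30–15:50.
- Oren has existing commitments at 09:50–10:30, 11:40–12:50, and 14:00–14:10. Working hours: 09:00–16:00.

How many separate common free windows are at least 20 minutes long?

Oren free within 09:00–16:00: 09:00–09:50, 10:30–11:40, 12:50–14:00, 14:10–16:00.
Anders ∩ Oren: 10:40–11:40, 13:30–13:50, 15:30–15:50.
Windows ≥ 20 min: 10:40–11:40, 13:30–13:50, 15:30–15:50.
That's 3 windows.

3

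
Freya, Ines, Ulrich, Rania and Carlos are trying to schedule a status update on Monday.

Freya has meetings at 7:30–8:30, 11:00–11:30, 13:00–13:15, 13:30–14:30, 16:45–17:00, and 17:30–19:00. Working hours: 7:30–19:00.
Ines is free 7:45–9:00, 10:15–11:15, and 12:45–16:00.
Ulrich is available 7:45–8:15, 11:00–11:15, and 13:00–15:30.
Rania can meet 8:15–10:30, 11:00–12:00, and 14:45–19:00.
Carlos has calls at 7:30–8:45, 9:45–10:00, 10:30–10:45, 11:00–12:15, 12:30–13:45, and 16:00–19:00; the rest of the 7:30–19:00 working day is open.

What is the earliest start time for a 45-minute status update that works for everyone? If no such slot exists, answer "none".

14:45

Freya free within 07:30–19:00: 08:30–11:00, 11:30–13:00, 13:15–13:30, 14:30–16:45, 17:00–17:30.
Carlos free within 07:30–19:00: 08:45–09:45, 10:00–10:30, 10:45–11:00, 12:15–12:30, 13:45–16:00.
Freya ∩ Ines: 08:30–09:00, 10:15–11:00, 12:45–13:00, 13:15–13:30, 14:30–16:00.
Freya ∩ Ines ∩ Ulrich: 13:15–13:30, 14:30–15:30.
Freya ∩ Ines ∩ Ulrich ∩ Rania: 14:45–15:30.
Freya ∩ Ines ∩ Ulrich ∩ Rania ∩ Carlos: 14:45–15:30.
Windows ≥ 45 min: 14:45–15:30.
Earliest such window starts at 14:45.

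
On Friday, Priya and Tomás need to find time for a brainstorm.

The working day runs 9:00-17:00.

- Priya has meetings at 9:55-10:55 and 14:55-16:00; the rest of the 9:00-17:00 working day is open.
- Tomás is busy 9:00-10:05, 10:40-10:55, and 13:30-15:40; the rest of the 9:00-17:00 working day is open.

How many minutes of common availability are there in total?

215 minutes

Priya free within 09:00–17:00: 09:00–09:55, 10:55–14:55, 16:00–17:00.
Tomás free within 09:00–17:00: 10:05–10:40, 10:55–13:30, 15:40–17:00.
Priya ∩ Tomás: 10:55–13:30, 16:00–17:00.
Total common minutes: 155 + 60 = 215.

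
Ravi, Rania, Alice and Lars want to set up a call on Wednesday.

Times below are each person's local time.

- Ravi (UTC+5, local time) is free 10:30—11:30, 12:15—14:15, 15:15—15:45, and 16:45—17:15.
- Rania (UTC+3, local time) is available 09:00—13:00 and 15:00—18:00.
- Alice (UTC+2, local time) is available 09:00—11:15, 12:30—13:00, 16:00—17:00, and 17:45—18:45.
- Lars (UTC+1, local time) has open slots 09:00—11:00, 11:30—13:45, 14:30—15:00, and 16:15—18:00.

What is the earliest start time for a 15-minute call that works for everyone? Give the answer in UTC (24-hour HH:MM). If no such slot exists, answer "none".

Ravi → UTC: 05:30–06:30, 07:15–09:15, 10:15–10:45, 11:45–12:15.
Rania → UTC: 06:00–10:00, 12:00–15:00.
Alice → UTC: 07:00–09:15, 10:30–11:00, 14:00–15:00, 15:45–16:45.
Lars → UTC: 08:00–10:00, 10:30–12:45, 13:30–14:00, 15:15–17:00.
Ravi ∩ Rania: 06:00–06:30, 07:15–09:15, 12:00–12:15.
Ravi ∩ Rania ∩ Alice: 07:15–09:15.
Ravi ∩ Rania ∩ Alice ∩ Lars: 08:00–09:15.
Windows ≥ 15 min: 08:00–09:15.
Earliest such window starts at 08:00.

08:00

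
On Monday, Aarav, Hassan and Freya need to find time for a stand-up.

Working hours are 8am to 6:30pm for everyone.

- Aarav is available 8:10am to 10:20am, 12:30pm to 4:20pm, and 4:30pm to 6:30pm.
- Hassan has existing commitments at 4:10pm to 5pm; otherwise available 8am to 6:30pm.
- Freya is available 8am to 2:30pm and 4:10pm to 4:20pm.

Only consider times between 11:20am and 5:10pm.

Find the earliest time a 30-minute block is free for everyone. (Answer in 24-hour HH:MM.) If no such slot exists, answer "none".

12:30

Hassan free within 08:00–18:30: 08:00–16:10, 17:00–18:30.
Aarav ∩ Hassan: 08:10–10:20, 12:30–16:10, 17:00–18:30.
Aarav ∩ Hassan ∩ Freya: 08:10–10:20, 12:30–14:30.
Restricted to 11:20–17:10: 12:30–14:30.
Windows ≥ 30 min: 12:30–14:30.
Earliest such window starts at 12:30.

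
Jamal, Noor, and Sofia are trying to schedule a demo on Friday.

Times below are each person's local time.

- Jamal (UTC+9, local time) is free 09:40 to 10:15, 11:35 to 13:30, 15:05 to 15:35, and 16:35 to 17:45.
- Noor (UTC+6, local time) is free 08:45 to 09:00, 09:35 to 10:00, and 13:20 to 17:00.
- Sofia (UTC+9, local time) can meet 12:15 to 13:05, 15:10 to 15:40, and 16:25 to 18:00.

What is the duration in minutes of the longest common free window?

Jamal → UTC: 00:40–01:15, 02:35–04:30, 06:05–06:35, 07:35–08:45.
Noor → UTC: 02:45–03:00, 03:35–04:00, 07:20–11:00.
Sofia → UTC: 03:15–04:05, 06:10–06:40, 07:25–09:00.
Jamal ∩ Noor: 02:45–03:00, 03:35–04:00, 07:35–08:45.
Jamal ∩ Noor ∩ Sofia: 03:35–04:00, 07:35–08:45.
Common window lengths: 25, 70 min; longest is 70.

70 minutes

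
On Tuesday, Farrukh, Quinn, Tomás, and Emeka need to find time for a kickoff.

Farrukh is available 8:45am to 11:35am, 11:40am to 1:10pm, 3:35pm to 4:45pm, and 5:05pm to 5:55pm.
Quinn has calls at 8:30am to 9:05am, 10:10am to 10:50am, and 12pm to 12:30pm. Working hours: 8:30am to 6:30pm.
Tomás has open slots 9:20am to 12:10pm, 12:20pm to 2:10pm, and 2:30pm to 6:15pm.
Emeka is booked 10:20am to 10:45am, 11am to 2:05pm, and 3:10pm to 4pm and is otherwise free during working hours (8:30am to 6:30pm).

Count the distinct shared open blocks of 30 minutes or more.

3

Quinn free within 08:30–18:30: 09:05–10:10, 10:50–12:00, 12:30–18:30.
Emeka free within 08:30–18:30: 08:30–10:20, 10:45–11:00, 14:05–15:10, 16:00–18:30.
Farrukh ∩ Quinn: 09:05–10:10, 10:50–11:35, 11:40–12:00, 12:30–13:10, 15:35–16:45, 17:05–17:55.
Farrukh ∩ Quinn ∩ Tomás: 09:20–10:10, 10:50–11:35, 11:40–12:00, 12:30–13:10, 15:35–16:45, 17:05–17:55.
Farrukh ∩ Quinn ∩ Tomás ∩ Emeka: 09:20–10:10, 10:50–11:00, 16:00–16:45, 17:05–17:55.
Windows ≥ 30 min: 09:20–10:10, 16:00–16:45, 17:05–17:55.
That's 3 windows.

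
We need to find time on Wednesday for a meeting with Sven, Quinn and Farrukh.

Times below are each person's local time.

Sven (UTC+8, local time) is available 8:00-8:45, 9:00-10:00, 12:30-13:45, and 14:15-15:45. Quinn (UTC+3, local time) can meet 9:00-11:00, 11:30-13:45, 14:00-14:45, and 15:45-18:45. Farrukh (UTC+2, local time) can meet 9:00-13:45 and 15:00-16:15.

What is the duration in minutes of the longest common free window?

45 minutes

Sven → UTC: 00:00–00:45, 01:00–02:00, 04:30–05:45, 06:15–07:45.
Quinn → UTC: 06:00–08:00, 08:30–10:45, 11:00–11:45, 12:45–15:45.
Farrukh → UTC: 07:00–11:45, 13:00–14:15.
Sven ∩ Quinn: 06:15–07:45.
Sven ∩ Quinn ∩ Farrukh: 07:00–07:45.
Single common window of 45 minutes.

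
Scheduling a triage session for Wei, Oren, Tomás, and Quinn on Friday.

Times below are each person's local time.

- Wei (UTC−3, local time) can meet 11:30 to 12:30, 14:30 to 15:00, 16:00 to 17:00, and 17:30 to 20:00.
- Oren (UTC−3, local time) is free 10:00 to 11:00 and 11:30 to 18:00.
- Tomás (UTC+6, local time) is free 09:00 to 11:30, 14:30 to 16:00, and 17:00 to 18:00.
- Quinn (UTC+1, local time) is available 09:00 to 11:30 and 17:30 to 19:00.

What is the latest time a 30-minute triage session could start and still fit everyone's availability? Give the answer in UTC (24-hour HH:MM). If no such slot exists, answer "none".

none

Wei → UTC: 14:30–15:30, 17:30–18:00, 19:00–20:00, 20:30–23:00.
Oren → UTC: 13:00–14:00, 14:30–21:00.
Tomás → UTC: 03:00–05:30, 08:30–10:00, 11:00–12:00.
Quinn → UTC: 08:00–10:30, 16:30–18:00.
Wei ∩ Oren: 14:30–15:30, 17:30–18:00, 19:00–20:00, 20:30–21:00.
Wei ∩ Oren ∩ Tomás: (none).
Wei ∩ Oren ∩ Tomás ∩ Quinn: (none).
Windows ≥ 30 min: (none).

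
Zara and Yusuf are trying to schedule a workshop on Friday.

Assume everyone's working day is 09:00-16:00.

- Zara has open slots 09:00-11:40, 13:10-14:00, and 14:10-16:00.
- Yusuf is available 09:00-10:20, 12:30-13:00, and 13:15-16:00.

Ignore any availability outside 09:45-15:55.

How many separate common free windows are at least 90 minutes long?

1

Zara ∩ Yusuf: 09:00–10:20, 13:15–14:00, 14:10–16:00.
Restricted to 09:45–15:55: 09:45–10:20, 13:15–14:00, 14:10–15:55.
Windows ≥ 90 min: 14:10–15:55.
That's 1 window.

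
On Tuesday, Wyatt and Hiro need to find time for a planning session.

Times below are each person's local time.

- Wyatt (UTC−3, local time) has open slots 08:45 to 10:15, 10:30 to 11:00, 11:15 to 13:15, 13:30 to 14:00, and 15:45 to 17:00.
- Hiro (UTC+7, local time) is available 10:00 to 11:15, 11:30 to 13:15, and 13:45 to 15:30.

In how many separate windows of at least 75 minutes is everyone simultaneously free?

Wyatt → UTC: 11:45–13:15, 13:30–14:00, 14:15–16:15, 16:30–17:00, 18:45–20:00.
Hiro → UTC: 03:00–04:15, 04:30–06:15, 06:45–08:30.
Wyatt ∩ Hiro: (none).
Windows ≥ 75 min: (none).
That's 0 windows.

0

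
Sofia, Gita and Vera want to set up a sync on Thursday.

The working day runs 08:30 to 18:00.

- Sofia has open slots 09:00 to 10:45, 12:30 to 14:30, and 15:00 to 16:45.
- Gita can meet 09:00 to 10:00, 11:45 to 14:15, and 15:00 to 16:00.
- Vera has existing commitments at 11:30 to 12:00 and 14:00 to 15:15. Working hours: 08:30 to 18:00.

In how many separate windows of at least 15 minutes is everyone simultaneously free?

3

Vera free within 08:30–18:00: 08:30–11:30, 12:00–14:00, 15:15–18:00.
Sofia ∩ Gita: 09:00–10:00, 12:30–14:15, 15:00–16:00.
Sofia ∩ Gita ∩ Vera: 09:00–10:00, 12:30–14:00, 15:15–16:00.
Windows ≥ 15 min: 09:00–10:00, 12:30–14:00, 15:15–16:00.
That's 3 windows.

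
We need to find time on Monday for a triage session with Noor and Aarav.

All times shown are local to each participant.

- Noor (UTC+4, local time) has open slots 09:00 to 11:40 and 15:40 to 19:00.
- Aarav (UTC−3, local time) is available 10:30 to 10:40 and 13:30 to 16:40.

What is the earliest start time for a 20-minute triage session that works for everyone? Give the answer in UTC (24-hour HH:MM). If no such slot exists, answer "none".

Noor → UTC: 05:00–07:40, 11:40–15:00.
Aarav → UTC: 13:30–13:40, 16:30–19:40.
Noor ∩ Aarav: 13:30–13:40.
Windows ≥ 20 min: (none).

none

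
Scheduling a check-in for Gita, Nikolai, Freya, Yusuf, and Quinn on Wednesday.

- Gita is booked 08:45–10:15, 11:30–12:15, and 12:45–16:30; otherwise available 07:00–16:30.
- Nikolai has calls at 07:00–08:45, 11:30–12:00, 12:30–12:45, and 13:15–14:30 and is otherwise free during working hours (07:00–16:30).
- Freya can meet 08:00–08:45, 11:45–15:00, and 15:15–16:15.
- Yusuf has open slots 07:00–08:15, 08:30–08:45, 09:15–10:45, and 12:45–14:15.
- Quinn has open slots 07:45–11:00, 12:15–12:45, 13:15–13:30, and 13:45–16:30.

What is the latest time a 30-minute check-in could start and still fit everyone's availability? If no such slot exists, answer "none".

none

Gita free within 07:00–16:30: 07:00–08:45, 10:15–11:30, 12:15–12:45.
Nikolai free within 07:00–16:30: 08:45–11:30, 12:00–12:30, 12:45–13:15, 14:30–16:30.
Gita ∩ Nikolai: 10:15–11:30, 12:15–12:30.
Gita ∩ Nikolai ∩ Freya: 12:15–12:30.
Gita ∩ Nikolai ∩ Freya ∩ Yusuf: (none).
Gita ∩ Nikolai ∩ Freya ∩ Yusuf ∩ Quinn: (none).
Windows ≥ 30 min: (none).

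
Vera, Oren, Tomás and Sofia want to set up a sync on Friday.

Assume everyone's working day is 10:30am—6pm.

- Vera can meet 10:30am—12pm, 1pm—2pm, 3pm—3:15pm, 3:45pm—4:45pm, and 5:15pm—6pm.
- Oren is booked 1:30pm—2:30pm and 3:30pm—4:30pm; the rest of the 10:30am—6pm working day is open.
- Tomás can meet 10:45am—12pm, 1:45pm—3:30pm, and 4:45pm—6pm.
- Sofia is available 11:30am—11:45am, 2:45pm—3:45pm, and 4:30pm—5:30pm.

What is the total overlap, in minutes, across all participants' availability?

45 minutes

Oren free within 10:30–18:00: 10:30–13:30, 14:30–15:30, 16:30–18:00.
Vera ∩ Oren: 10:30–12:00, 13:00–13:30, 15:00–15:15, 16:30–16:45, 17:15–18:00.
Vera ∩ Oren ∩ Tomás: 10:45–12:00, 15:00–15:15, 17:15–18:00.
Vera ∩ Oren ∩ Tomás ∩ Sofia: 11:30–11:45, 15:00–15:15, 17:15–17:30.
Total common minutes: 15 + 15 + 15 = 45.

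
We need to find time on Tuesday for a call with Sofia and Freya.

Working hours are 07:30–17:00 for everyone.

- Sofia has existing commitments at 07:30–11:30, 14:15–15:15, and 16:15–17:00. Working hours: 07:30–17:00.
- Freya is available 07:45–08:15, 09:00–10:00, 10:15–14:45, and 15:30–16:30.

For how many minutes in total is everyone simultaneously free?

Sofia free within 07:30–17:00: 11:30–14:15, 15:15–16:15.
Sofia ∩ Freya: 11:30–14:15, 15:30–16:15.
Total common minutes: 165 + 45 = 210.

210 minutes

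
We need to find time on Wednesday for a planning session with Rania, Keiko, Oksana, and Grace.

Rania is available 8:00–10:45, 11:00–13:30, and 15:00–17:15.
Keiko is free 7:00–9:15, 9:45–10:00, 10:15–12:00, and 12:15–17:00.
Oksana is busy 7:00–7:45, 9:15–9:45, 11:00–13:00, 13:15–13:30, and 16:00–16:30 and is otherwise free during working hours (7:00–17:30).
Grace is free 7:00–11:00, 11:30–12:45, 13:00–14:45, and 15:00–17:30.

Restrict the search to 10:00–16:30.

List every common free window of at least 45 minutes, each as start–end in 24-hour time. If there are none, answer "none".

15:00–16:00

Oksana free within 07:00–17:30: 07:45–09:15, 09:45–11:00, 13:00–13:15, 13:30–16:00, 16:30–17:30.
Rania ∩ Keiko: 08:00–09:15, 09:45–10:00, 10:15–10:45, 11:00–12:00, 12:15–13:30, 15:00–17:00.
Rania ∩ Keiko ∩ Oksana: 08:00–09:15, 09:45–10:00, 10:15–10:45, 13:00–13:15, 15:00–16:00, 16:30–17:00.
Rania ∩ Keiko ∩ Oksana ∩ Grace: 08:00–09:15, 09:45–10:00, 10:15–10:45, 13:00–13:15, 15:00–16:00, 16:30–17:00.
Restricted to 10:00–16:30: 10:15–10:45, 13:00–13:15, 15:00–16:00.
Windows ≥ 45 min: 15:00–16:00.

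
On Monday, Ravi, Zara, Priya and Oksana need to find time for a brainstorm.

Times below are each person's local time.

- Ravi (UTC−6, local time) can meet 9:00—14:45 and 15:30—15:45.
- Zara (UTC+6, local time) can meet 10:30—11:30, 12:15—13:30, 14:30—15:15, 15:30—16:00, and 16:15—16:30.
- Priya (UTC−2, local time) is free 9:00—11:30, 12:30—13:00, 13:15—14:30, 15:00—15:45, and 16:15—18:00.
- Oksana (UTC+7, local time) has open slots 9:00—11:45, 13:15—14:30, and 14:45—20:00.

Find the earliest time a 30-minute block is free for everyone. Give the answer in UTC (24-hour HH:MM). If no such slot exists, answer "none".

Ravi → UTC: 15:00–20:45, 21:30–21:45.
Zara → UTC: 04:30–05:30, 06:15–07:30, 08:30–09:15, 09:30–10:00, 10:15–10:30.
Priya → UTC: 11:00–13:30, 14:30–15:00, 15:15–16:30, 17:00–17:45, 18:15–20:00.
Oksana → UTC: 02:00–04:45, 06:15–07:30, 07:45–13:00.
Ravi ∩ Zara: (none).
Ravi ∩ Zara ∩ Priya: (none).
Ravi ∩ Zara ∩ Priya ∩ Oksana: (none).
Windows ≥ 30 min: (none).

none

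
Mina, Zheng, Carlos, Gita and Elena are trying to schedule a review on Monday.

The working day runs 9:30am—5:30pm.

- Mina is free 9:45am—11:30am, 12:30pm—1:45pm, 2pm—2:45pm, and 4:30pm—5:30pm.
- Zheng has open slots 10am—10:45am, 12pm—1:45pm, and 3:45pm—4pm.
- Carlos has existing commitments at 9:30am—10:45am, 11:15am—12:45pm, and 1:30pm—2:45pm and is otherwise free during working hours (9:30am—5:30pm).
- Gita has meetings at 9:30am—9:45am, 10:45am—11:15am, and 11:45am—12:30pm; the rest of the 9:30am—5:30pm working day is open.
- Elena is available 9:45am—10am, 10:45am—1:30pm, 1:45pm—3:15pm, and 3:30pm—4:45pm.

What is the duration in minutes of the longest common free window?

45 minutes

Carlos free within 09:30–17:30: 10:45–11:15, 12:45–13:30, 14:45–17:30.
Gita free within 09:30–17:30: 09:45–10:45, 11:15–11:45, 12:30–17:30.
Mina ∩ Zheng: 10:00–10:45, 12:30–13:45.
Mina ∩ Zheng ∩ Carlos: 12:45–13:30.
Mina ∩ Zheng ∩ Carlos ∩ Gita: 12:45–13:30.
Mina ∩ Zheng ∩ Carlos ∩ Gita ∩ Elena: 12:45–13:30.
Single common window of 45 minutes.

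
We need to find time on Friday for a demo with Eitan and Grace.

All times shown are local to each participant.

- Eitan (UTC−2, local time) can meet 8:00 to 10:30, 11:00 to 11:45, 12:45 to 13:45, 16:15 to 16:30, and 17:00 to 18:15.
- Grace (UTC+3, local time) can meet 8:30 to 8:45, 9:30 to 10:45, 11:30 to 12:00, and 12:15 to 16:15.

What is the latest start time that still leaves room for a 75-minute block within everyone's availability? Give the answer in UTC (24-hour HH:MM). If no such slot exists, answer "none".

Eitan → UTC: 10:00–12:30, 13:00–13:45, 14:45–15:45, 18:15–18:30, 19:00–20:15.
Grace → UTC: 05:30–05:45, 06:30–07:45, 08:30–09:00, 09:15–13:15.
Eitan ∩ Grace: 10:00–12:30, 13:00–13:15.
Windows ≥ 75 min: 10:00–12:30.
Latest start in the last window 10:00–12:30 is 12:30 − 75 min = 11:15.

11:15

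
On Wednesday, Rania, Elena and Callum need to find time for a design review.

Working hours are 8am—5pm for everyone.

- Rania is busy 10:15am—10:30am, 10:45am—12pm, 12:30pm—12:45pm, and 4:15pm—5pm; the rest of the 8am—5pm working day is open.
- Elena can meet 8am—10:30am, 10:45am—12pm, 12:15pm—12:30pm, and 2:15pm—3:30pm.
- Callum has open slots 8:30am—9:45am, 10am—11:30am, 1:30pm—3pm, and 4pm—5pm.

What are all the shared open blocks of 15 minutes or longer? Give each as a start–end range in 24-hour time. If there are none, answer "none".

Rania free within 08:00–17:00: 08:00–10:15, 10:30–10:45, 12:00–12:30, 12:45–16:15.
Rania ∩ Elena: 08:00–10:15, 12:15–12:30, 14:15–15:30.
Rania ∩ Elena ∩ Callum: 08:30–09:45, 10:00–10:15, 14:15–15:00.
Windows ≥ 15 min: 08:30–09:45, 10:00–10:15, 14:15–15:00.

08:30–09:45, 10:00–10:15, 14:15–15:00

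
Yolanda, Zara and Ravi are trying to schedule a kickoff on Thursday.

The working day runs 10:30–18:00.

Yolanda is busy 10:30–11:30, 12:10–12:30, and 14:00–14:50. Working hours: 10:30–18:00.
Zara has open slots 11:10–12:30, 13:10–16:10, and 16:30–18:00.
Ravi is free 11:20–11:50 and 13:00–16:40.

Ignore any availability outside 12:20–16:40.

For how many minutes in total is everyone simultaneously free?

140 minutes

Yolanda free within 10:30–18:00: 11:30–12:10, 12:30–14:00, 14:50–18:00.
Yolanda ∩ Zara: 11:30–12:10, 13:10–14:00, 14:50–16:10, 16:30–18:00.
Yolanda ∩ Zara ∩ Ravi: 11:30–11:50, 13:10–14:00, 14:50–16:10, 16:30–16:40.
Restricted to 12:20–16:40: 13:10–14:00, 14:50–16:10, 16:30–16:40.
Total common minutes: 50 + 80 + 10 = 140.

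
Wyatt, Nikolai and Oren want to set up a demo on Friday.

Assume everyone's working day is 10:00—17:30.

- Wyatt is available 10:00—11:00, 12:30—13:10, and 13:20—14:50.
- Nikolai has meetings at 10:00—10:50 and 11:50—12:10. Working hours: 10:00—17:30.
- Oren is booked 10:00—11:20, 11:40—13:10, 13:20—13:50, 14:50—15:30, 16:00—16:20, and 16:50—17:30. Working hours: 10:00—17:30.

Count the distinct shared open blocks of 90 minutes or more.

Nikolai free within 10:00–17:30: 10:50–11:50, 12:10–17:30.
Oren free within 10:00–17:30: 11:20–11:40, 13:10–13:20, 13:50–14:50, 15:30–16:00, 16:20–16:50.
Wyatt ∩ Nikolai: 10:50–11:00, 12:30–13:10, 13:20–14:50.
Wyatt ∩ Nikolai ∩ Oren: 13:50–14:50.
Windows ≥ 90 min: (none).
That's 0 windows.

0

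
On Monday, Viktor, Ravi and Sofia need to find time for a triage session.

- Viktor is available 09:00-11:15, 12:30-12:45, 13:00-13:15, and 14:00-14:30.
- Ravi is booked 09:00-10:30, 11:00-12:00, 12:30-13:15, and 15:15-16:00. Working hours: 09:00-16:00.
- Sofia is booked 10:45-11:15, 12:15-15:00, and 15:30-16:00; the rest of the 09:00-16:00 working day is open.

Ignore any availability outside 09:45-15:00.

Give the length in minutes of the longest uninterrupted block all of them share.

15 minutes

Ravi free within 09:00–16:00: 10:30–11:00, 12:00–12:30, 13:15–15:15.
Sofia free within 09:00–16:00: 09:00–10:45, 11:15–12:15, 15:00–15:30.
Viktor ∩ Ravi: 10:30–11:00, 14:00–14:30.
Viktor ∩ Ravi ∩ Sofia: 10:30–10:45.
Restricted to 09:45–15:00: 10:30–10:45.
Single common window of 15 minutes.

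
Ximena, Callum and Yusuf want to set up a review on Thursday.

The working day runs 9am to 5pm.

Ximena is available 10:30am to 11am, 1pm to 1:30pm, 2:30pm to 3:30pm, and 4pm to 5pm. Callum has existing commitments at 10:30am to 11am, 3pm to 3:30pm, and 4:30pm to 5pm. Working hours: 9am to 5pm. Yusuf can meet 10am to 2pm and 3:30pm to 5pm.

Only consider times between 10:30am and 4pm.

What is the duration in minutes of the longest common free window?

Callum free within 09:00–17:00: 09:00–10:30, 11:00–15:00, 15:30–16:30.
Ximena ∩ Callum: 13:00–13:30, 14:30–15:00, 16:00–16:30.
Ximena ∩ Callum ∩ Yusuf: 13:00–13:30, 16:00–16:30.
Restricted to 10:30–16:00: 13:00–13:30.
Single common window of 30 minutes.

30 minutes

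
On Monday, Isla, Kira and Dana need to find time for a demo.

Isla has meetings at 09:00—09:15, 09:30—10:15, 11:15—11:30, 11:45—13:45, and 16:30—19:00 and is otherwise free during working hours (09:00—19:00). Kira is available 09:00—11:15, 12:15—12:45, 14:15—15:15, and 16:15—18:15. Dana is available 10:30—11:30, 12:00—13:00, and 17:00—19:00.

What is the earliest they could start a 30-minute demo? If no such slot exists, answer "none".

10:30

Isla free within 09:00–19:00: 09:15–09:30, 10:15–11:15, 11:30–11:45, 13:45–16:30.
Isla ∩ Kira: 09:15–09:30, 10:15–11:15, 14:15–15:15, 16:15–16:30.
Isla ∩ Kira ∩ Dana: 10:30–11:15.
Windows ≥ 30 min: 10:30–11:15.
Earliest such window starts at 10:30.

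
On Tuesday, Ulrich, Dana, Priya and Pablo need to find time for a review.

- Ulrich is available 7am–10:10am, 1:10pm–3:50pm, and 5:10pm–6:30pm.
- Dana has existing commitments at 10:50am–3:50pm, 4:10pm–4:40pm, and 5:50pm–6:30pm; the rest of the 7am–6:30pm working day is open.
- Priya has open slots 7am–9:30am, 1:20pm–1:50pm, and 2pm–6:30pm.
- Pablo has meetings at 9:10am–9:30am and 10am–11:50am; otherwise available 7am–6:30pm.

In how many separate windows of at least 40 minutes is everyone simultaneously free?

2

Dana free within 07:00–18:30: 07:00–10:50, 15:50–16:10, 16:40–17:50.
Pablo free within 07:00–18:30: 07:00–09:10, 09:30–10:00, 11:50–18:30.
Ulrich ∩ Dana: 07:00–10:10, 17:10–17:50.
Ulrich ∩ Dana ∩ Priya: 07:00–09:30, 17:10–17:50.
Ulrich ∩ Dana ∩ Priya ∩ Pablo: 07:00–09:10, 17:10–17:50.
Windows ≥ 40 min: 07:00–09:10, 17:10–17:50.
That's 2 windows.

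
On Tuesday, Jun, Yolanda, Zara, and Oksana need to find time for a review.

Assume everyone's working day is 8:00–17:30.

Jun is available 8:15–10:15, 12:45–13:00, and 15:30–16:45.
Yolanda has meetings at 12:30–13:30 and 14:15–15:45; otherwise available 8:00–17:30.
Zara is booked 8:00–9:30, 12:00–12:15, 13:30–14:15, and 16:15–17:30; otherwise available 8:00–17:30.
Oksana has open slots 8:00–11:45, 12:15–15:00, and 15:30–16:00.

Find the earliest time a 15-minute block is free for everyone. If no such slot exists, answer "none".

09:30

Yolanda free within 08:00–17:30: 08:00–12:30, 13:30–14:15, 15:45–17:30.
Zara free within 08:00–17:30: 09:30–12:00, 12:15–13:30, 14:15–16:15.
Jun ∩ Yolanda: 08:15–10:15, 15:45–16:45.
Jun ∩ Yolanda ∩ Zara: 09:30–10:15, 15:45–16:15.
Jun ∩ Yolanda ∩ Zara ∩ Oksana: 09:30–10:15, 15:45–16:00.
Windows ≥ 15 min: 09:30–10:15, 15:45–16:00.
Earliest such window starts at 09:30.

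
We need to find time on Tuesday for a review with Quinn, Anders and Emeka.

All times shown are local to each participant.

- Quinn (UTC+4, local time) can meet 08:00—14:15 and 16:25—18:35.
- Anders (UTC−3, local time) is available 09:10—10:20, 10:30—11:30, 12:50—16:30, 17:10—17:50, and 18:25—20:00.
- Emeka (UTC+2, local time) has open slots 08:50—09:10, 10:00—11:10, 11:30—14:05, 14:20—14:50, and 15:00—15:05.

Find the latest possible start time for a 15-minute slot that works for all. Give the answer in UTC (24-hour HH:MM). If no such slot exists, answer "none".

Quinn → UTC: 04:00–10:15, 12:25–14:35.
Anders → UTC: 12:10–13:20, 13:30–14:30, 15:50–19:30, 20:10–20:50, 21:25–23:00.
Emeka → UTC: 06:50–07:10, 08:00–09:10, 09:30–12:05, 12:20–12:50, 13:00–13:05.
Quinn ∩ Anders: 12:25–13:20, 13:30–14:30.
Quinn ∩ Anders ∩ Emeka: 12:25–12:50, 13:00–13:05.
Windows ≥ 15 min: 12:25–12:50.
Latest start in the last window 12:25–12:50 is 12:50 − 15 min = 12:35.

12:35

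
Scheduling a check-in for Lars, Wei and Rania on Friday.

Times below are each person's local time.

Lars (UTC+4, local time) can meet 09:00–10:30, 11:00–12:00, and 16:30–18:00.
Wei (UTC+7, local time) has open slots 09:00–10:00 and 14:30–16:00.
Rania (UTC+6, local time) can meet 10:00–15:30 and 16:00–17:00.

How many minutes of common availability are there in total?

Lars → UTC: 05:00–06:30, 07:00–08:00, 12:30–14:00.
Wei → UTC: 02:00–03:00, 07:30–09:00.
Rania → UTC: 04:00–09:30, 10:00–11:00.
Lars ∩ Wei: 07:30–08:00.
Lars ∩ Wei ∩ Rania: 07:30–08:00.
Total common minutes: 30.

30 minutes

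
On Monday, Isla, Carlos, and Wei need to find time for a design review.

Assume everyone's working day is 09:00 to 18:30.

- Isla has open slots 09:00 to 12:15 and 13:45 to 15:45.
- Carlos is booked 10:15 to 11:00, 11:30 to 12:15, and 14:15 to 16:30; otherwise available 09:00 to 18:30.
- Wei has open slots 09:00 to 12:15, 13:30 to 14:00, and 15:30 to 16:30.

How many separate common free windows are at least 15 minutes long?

Carlos free within 09:00–18:30: 09:00–10:15, 11:00–11:30, 12:15–14:15, 16:30–18:30.
Isla ∩ Carlos: 09:00–10:15, 11:00–11:30, 13:45–14:15.
Isla ∩ Carlos ∩ Wei: 09:00–10:15, 11:00–11:30, 13:45–14:00.
Windows ≥ 15 min: 09:00–10:15, 11:00–11:30, 13:45–14:00.
That's 3 windows.

3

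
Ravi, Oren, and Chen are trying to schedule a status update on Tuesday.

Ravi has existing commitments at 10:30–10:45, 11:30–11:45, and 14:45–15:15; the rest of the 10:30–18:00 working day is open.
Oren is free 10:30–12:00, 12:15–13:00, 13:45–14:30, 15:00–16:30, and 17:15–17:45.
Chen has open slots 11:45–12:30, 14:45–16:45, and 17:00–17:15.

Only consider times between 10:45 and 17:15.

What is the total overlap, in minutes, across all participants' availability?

105 minutes

Ravi free within 10:30–18:00: 10:45–11:30, 11:45–14:45, 15:15–18:00.
Ravi ∩ Oren: 10:45–11:30, 11:45–12:00, 12:15–13:00, 13:45–14:30, 15:15–16:30, 17:15–17:45.
Ravi ∩ Oren ∩ Chen: 11:45–12:00, 12:15–12:30, 15:15–16:30.
Restricted to 10:45–17:15: 11:45–12:00, 12:15–12:30, 15:15–16:30.
Total common minutes: 15 + 15 + 75 = 105.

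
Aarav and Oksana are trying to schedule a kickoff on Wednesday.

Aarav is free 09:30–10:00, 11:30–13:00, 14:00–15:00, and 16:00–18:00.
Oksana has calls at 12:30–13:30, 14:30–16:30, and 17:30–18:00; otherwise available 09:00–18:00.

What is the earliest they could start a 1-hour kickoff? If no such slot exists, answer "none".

11:30

Oksana free within 09:00–18:00: 09:00–12:30, 13:30–14:30, 16:30–17:30.
Aarav ∩ Oksana: 09:30–10:00, 11:30–12:30, 14:00–14:30, 16:30–17:30.
Windows ≥ 60 min: 11:30–12:30, 16:30–17:30.
Earliest such window starts at 11:30.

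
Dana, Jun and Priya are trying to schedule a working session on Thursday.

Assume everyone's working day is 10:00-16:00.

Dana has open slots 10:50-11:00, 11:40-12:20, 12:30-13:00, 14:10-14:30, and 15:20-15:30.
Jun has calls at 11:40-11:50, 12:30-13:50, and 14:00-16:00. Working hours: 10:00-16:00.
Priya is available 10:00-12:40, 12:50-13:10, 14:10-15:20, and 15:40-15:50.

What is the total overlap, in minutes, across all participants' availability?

40 minutes

Jun free within 10:00–16:00: 10:00–11:40, 11:50–12:30, 13:50–14:00.
Dana ∩ Jun: 10:50–11:00, 11:50–12:20.
Dana ∩ Jun ∩ Priya: 10:50–11:00, 11:50–12:20.
Total common minutes: 10 + 30 = 40.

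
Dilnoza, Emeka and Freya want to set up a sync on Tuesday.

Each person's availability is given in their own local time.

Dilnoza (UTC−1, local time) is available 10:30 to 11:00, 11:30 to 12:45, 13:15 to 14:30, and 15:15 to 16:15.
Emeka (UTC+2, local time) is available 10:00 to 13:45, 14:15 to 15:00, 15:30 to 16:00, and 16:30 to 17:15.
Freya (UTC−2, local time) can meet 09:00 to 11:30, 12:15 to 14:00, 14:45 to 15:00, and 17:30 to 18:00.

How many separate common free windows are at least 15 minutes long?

3

Dilnoza → UTC: 11:30–12:00, 12:30–13:45, 14:15–15:30, 16:15–17:15.
Emeka → UTC: 08:00–11:45, 12:15–13:00, 13:30–14:00, 14:30–15:15.
Freya → UTC: 11:00–13:30, 14:15–16:00, 16:45–17:00, 19:30–20:00.
Dilnoza ∩ Emeka: 11:30–11:45, 12:30–13:00, 13:30–13:45, 14:30–15:15.
Dilnoza ∩ Emeka ∩ Freya: 11:30–11:45, 12:30–13:00, 14:30–15:15.
Windows ≥ 15 min: 11:30–11:45, 12:30–13:00, 14:30–15:15.
That's 3 windows.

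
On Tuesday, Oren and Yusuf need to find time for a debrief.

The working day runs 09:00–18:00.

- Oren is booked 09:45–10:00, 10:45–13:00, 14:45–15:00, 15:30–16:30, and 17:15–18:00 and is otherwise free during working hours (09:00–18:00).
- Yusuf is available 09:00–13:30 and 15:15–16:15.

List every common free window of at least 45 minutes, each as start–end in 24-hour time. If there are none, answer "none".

09:00–09:45, 10:00–10:45

Oren free within 09:00–18:00: 09:00–09:45, 10:00–10:45, 13:00–14:45, 15:00–15:30, 16:30–17:15.
Oren ∩ Yusuf: 09:00–09:45, 10:00–10:45, 13:00–13:30, 15:15–15:30.
Windows ≥ 45 min: 09:00–09:45, 10:00–10:45.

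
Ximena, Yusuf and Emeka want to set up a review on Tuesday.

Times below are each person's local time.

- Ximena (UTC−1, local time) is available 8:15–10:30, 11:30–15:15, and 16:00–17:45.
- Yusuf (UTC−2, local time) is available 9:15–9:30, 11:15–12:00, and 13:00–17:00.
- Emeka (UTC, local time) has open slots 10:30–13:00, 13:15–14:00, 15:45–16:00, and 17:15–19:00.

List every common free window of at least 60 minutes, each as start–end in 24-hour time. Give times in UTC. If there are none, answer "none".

17:15–18:45

Ximena → UTC: 09:15–11:30, 12:30–16:15, 17:00–18:45.
Yusuf → UTC: 11:15–11:30, 13:15–14:00, 15:00–19:00.
Emeka → UTC: 10:30–13:00, 13:15–14:00, 15:45–16:00, 17:15–19:00.
Ximena ∩ Yusuf: 11:15–11:30, 13:15–14:00, 15:00–16:15, 17:00–18:45.
Ximena ∩ Yusuf ∩ Emeka: 11:15–11:30, 13:15–14:00, 15:45–16:00, 17:15–18:45.
Windows ≥ 60 min: 17:15–18:45.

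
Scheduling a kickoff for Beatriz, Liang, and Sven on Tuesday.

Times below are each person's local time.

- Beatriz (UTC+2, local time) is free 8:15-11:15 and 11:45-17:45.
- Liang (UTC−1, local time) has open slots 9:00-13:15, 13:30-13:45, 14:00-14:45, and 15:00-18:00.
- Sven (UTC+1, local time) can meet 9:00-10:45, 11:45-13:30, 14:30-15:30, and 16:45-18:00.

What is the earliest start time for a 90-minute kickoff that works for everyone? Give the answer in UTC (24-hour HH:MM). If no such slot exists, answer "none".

Beatriz → UTC: 06:15–09:15, 09:45–15:45.
Liang → UTC: 10:00–14:15, 14:30–14:45, 15:00–15:45, 16:00–19:00.
Sven → UTC: 08:00–09:45, 10:45–12:30, 13:30–14:30, 15:45–17:00.
Beatriz ∩ Liang: 10:00–14:15, 14:30–14:45, 15:00–15:45.
Beatriz ∩ Liang ∩ Sven: 10:45–12:30, 13:30–14:15.
Windows ≥ 90 min: 10:45–12:30.
Earliest such window starts at 10:45.

10:45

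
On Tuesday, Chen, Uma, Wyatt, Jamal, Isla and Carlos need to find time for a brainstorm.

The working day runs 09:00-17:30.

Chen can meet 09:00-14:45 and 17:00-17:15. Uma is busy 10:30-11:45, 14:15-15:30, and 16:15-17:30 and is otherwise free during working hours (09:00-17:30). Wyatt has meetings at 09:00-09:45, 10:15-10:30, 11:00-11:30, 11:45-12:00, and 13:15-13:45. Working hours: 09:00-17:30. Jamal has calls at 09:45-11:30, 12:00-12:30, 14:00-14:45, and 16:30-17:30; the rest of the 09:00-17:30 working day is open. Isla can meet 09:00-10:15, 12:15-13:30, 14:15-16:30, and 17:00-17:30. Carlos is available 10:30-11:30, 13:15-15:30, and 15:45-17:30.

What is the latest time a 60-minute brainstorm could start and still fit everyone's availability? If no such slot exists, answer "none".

Uma free within 09:00–17:30: 09:00–10:30, 11:45–14:15, 15:30–16:15.
Wyatt free within 09:00–17:30: 09:45–10:15, 10:30–11:00, 11:30–11:45, 12:00–13:15, 13:45–17:30.
Jamal free within 09:00–17:30: 09:00–09:45, 11:30–12:00, 12:30–14:00, 14:45–16:30.
Chen ∩ Uma: 09:00–10:30, 11:45–14:15.
Chen ∩ Uma ∩ Wyatt: 09:45–10:15, 12:00–13:15, 13:45–14:15.
Chen ∩ Uma ∩ Wyatt ∩ Jamal: 12:30–13:15, 13:45–14:00.
Chen ∩ Uma ∩ Wyatt ∩ Jamal ∩ Isla: 12:30–13:15.
Chen ∩ Uma ∩ Wyatt ∩ Jamal ∩ Isla ∩ Carlos: (none).
Windows ≥ 60 min: (none).

none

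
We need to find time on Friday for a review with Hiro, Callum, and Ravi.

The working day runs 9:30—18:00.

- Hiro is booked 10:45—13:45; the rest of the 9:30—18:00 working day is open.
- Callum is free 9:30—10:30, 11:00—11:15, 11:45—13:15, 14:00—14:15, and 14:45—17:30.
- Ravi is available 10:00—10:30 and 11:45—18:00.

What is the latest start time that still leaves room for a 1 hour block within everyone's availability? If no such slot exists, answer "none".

Hiro free within 09:30–18:00: 09:30–10:45, 13:45–18:00.
Hiro ∩ Callum: 09:30–10:30, 14:00–14:15, 14:45–17:30.
Hiro ∩ Callum ∩ Ravi: 10:00–10:30, 14:00–14:15, 14:45–17:30.
Windows ≥ 60 min: 14:45–17:30.
Latest start in the last window 14:45–17:30 is 17:30 − 60 min = 16:30.

16:30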